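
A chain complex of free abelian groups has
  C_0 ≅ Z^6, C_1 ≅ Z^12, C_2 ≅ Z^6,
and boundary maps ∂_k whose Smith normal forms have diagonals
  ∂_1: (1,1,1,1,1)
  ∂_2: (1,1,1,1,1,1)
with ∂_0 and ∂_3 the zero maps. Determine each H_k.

H_0: b_0 = 6 − 0 − 5 = 1; torsion from ∂_1 factors > 1: none. So H_0 ≅ Z.
H_1: b_1 = 12 − 5 − 6 = 1; torsion from ∂_2 factors > 1: none. So H_1 ≅ Z.
H_2: b_2 = 6 − 6 − 0 = 0; torsion from ∂_3 factors > 1: none. So H_2 ≅ 0.

H_0 ≅ Z,  H_1 ≅ Z,  H_2 = 0.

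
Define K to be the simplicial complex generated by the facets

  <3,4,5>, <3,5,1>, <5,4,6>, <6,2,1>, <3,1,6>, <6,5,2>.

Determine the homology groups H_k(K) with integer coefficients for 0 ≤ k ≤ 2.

H_0 ≅ Z,  H_1 ≅ Z,  H_2 = 0.

Order the vertices as 1 < 2 < 3 < 4 < 5 < 6. Listing each simplex with vertices in this order, K has dimension 2 with simplices:

  0-simplices (6): [1], [2], [3], [4], [5], [6]
  1-simplices (12): [1,2], [1,3], [1,5], [1,6], [2,5], [2,6], [3,4], [3,5], [3,6], [4,5], [4,6], [5,6]
  2-simplices (6): [1,2,6], [1,3,5], [1,3,6], [2,5,6], [3,4,5], [4,5,6]

giving chain groups C_0 ≅ Z^6, C_1 ≅ Z^12, C_2 ≅ Z^6.

Boundary ∂_1: C_1 → C_0 is given by ∂[p,q] = [q] − [p]. For instance
  ∂[4,5] = [5] − [4].
This gives a 6×12 integer matrix of rank 5; reducing to Smith normal form yields diagonal entries (1,1,1,1,1).

∂_2: C_2 → C_1 sends each 2-simplex [p,q,r] to [q,r] − [p,r] + [p,q]. For instance
  ∂[4,5,6] = [5,6] − [4,6] + [4,5],
  ∂[1,3,6] = [3,6] − [1,6] + [1,3].
The resulting 12×6 matrix has rank 6, and its Smith normal form has invariant factors (1,1,1,1,1,1).

Now H_k = ker ∂_k / im ∂_{k+1}, so:

  H_0: rank C_0 − rank ∂_1 = 6 − 5 = 1, and the invariant factors of ∂_1 are all 1, so H_0 = Z.
  H_1: rank ker ∂_1 − rank ∂_2 = (12 − 5) − 6 = 1, and the invariant factors of ∂_2 are all 1, so H_1 = Z.
  H_2: rank ker ∂_2 − rank ∂_3 = (6 − 6) − 0 = 0, and there is no ∂_3, so H_2 = 0.

(K is a triangulation of the cylinder S^1 x I.)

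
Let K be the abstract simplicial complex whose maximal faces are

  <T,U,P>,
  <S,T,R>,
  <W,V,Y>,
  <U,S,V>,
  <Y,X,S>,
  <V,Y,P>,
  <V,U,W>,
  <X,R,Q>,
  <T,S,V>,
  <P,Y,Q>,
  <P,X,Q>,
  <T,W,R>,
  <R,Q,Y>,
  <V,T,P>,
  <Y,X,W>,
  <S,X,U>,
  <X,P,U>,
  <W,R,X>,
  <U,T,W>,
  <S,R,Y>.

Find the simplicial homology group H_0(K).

Take the total order P < Q < R < S < T < U < V < W < X < Y on the vertex set. Then K (dimension 2) consists of the simplices:

  0-simplices (10): P, Q, R, S, T, U, V, W, X, Y
  1-simplices (30): PQ, PT, PU, PV, PX, PY, QR, QX, QY, RS, RT, RW, RX, RY, ST, SU, SV, SX, SY, TU, TV, TW, UV, UW, UX, VW, VY, WX, WY, XY
  2-simplices (20): PQX, PQY, PTU, PTV, PUX, PVY, QRX, QRY, RST, RSY, RTW, RWX, STV, SUV, SUX, SXY, TUW, UVW, VWY, WXY

so the chain groups are C_0 ≅ Z^10, C_1 ≅ Z^30, C_2 ≅ Z^20.

Boundary ∂_1: C_1 → C_0 is given by ∂[p,q] = [q] − [p]. For instance
  ∂UX = X − U.
The resulting 10×30 matrix has rank 9, and its Smith normal form has invariant factors (1,1,1,1,1,1,1,1,1).

Boundary ∂_2: C_2 → C_1 acts by ∂[p,q,r] = [q,r] − [p,r] + [p,q]. For instance
  ∂RWX = WX − RX + RW,
  ∂RTW = TW − RW + RT.
This gives a 30×20 integer matrix of rank 20; reducing to Smith normal form yields diagonal entries (1,1,1,1,1,1,1,1,1,1,1,1,1,1,1,1,1,1,1,2).

Reading off H_k = ker ∂_k / im ∂_{k+1}:

  H_0: rank C_0 − rank ∂_1 = 10 − 9 = 1, and the invariant factors of ∂_1 are all 1, so H_0 = Z.

(K is a triangulation of the Klein bottle.)

H_0 = Z.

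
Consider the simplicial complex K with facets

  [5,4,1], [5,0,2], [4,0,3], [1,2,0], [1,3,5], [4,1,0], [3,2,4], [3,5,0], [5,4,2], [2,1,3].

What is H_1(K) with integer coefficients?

H_1 ≅ Z/2.

Order the vertices as 0 < 1 < 2 < 3 < 4 < 5. Listing each simplex with vertices in this order, K has dimension 2 with simplices:

  0-simplices (6): [0], [1], [2], [3], [4], [5]
  1-simplices (15): [0,1], [0,2], [0,3], [0,4], [0,5], [1,2], [1,3], [1,4], [1,5], [2,3], [2,4], [2,5], [3,4], [3,5], [4,5]
  2-simplices (10): [0,1,2], [0,1,4], [0,2,5], [0,3,4], [0,3,5], [1,2,3], [1,3,5], [1,4,5], [2,3,4], [2,4,5]

giving chain groups C_0 ≅ Z^6, C_1 ≅ Z^15, C_2 ≅ Z^10.

The boundary map ∂_1: C_1 → C_0 sends each edge [p,q] (with p < q) to q − p.
The resulting 6×15 matrix has rank 5, and its Smith normal form has invariant factors (1,1,1,1,1).

The boundary map ∂_2: C_2 → C_1 sends each 2-simplex [p,q,r] to [q,r] − [p,r] + [p,q]. For instance
  ∂[1,4,5] = [4,5] − [1,5] + [1,4],
  ∂[0,3,5] = [3,5] − [0,5] + [0,3].
The resulting 15×10 matrix has rank 10, and its Smith normal form has invariant factors (1,1,1,1,1,1,1,1,1,2).

Computing H_k = (kernel of ∂_k) / (image of ∂_{k+1}):

  H_1: rank ker ∂_1 − rank ∂_2 = (15 − 5) − 10 = 0, and ∂_2 has invariant factor 2 > 1, so H_1 = Z/2.

(K is a triangulation of the real projective plane RP^2.)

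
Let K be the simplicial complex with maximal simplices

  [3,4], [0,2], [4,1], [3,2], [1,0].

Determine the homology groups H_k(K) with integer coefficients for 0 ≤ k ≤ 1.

H_0 = Z,  H_1 = Z.

Order the vertices as 0 < 1 < 2 < 3 < 4. Listing each simplex with vertices in this order, K has dimension 1 with simplices:

  0-simplices (5): [0], [1], [2], [3], [4]
  1-simplices (5): [0,1], [0,2], [1,4], [2,3], [3,4]

so the chain groups are C_0 ≅ Z^5, C_1 ≅ Z^5.

Boundary ∂_1: C_1 → C_0 is given by ∂[p,q] = [q] − [p]. For instance
  ∂[0,1] = [1] − [0].
This gives a 5×5 integer matrix of rank 4; reducing to Smith normal form yields diagonal entries (1,1,1,1).

Computing H_k = (kernel of ∂_k) / (image of ∂_{k+1}):

  H_0: rank C_0 − rank ∂_1 = 5 − 4 = 1, and the invariant factors of ∂_1 are all 1, so H_0 ≅ Z.
  H_1: rank ker ∂_1 − rank ∂_2 = (5 − 4) − 0 = 1, and there is no ∂_2, so H_1 ≅ Z.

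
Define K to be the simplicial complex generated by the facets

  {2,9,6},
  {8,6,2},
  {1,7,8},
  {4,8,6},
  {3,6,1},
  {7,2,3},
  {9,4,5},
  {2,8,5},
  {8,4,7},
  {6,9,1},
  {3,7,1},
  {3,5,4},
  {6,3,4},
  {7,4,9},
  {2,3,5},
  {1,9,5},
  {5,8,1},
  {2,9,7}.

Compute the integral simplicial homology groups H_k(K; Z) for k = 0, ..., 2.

H_0 ≅ Z,  H_1 ≅ Z^2,  H_2 ≅ Z.

Take the total order 1 < 2 < 3 < 4 < 5 < 6 < 7 < 8 < 9 on the vertex set. Then K (dimension 2) consists of the simplices:

  0-simplices (9): [1], [2], [3], [4], [5], [6], [7], [8], [9]
  1-simplices (27): (27 of them)
  2-simplices (18): [1,3,6], [1,3,7], [1,5,8], [1,5,9], [1,6,9], [1,7,8], [2,3,5], [2,3,7], [2,5,8], [2,6,8], [2,6,9], [2,7,9], [3,4,5], [3,4,6], [4,5,9], [4,6,8], [4,7,8], [4,7,9]

so the chain groups are C_0 ≅ Z^9, C_1 ≅ Z^27, C_2 ≅ Z^18.

Boundary ∂_1: C_1 → C_0 sends each edge [p,q] (with p < q) to q − p. For instance
  ∂[2,9] = [9] − [2].
As a 9×27 matrix over Z this has rank 8, with invariant factors (1,1,1,1,1,1,1,1).

Boundary ∂_2: C_2 → C_1 maps a triangle to the signed sum of its edges. For instance
  ∂[3,4,6] = [4,6] − [3,6] + [3,4],
  ∂[2,6,8] = [6,8] − [2,8] + [2,6].
The 27×18 boundary matrix has rank 17 and Smith normal form diag(1,1,1,1,1,1,1,1,1,1,1,1,1,1,1,1,1).

From H_k ≅ ker(∂_k) / im(∂_{k+1}) we obtain:

  H_0: rank C_0 − rank ∂_1 = 9 − 8 = 1, and the invariant factors of ∂_1 are all 1, so H_0 ≅ Z.
  H_1: rank ker ∂_1 − rank ∂_2 = (27 − 8) − 17 = 2, and the invariant factors of ∂_2 are all 1, so H_1 ≅ Z^2.
  H_2: rank ker ∂_2 − rank ∂_3 = (18 − 17) − 0 = 1, and there is no ∂_3, so H_2 ≅ Z.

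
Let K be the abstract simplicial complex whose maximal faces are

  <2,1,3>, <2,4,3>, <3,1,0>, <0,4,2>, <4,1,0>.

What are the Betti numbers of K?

b_0 = 1, b_1 = 1, b_2 = 0.

We work with the vertex ordering 0 < 1 < 2 < 3 < 4. The simplices of K, each written with vertices in increasing order, are:

  0-simplices (5): [0], [1], [2], [3], [4]
  1-simplices (10): [0,1], [0,2], [0,3], [0,4], [1,2], [1,3], [1,4], [2,3], [2,4], [3,4]
  2-simplices (5): [0,1,3], [0,1,4], [0,2,4], [1,2,3], [2,3,4]

giving chain groups C_0 ≅ Z^5, C_1 ≅ Z^10, C_2 ≅ Z^5.

Boundary ∂_1: C_1 → C_0 sends each edge [p,q] (with p < q) to q − p. For instance
  ∂[1,3] = [3] − [1].
The 5×10 boundary matrix has rank 4 and Smith normal form diag(1,1,1,1).

∂_2: C_2 → C_1 sends each 2-simplex [p,q,r] to [q,r] − [p,r] + [p,q]. For instance
  ∂[1,2,3] = [2,3] − [1,3] + [1,2],
  ∂[0,2,4] = [2,4] − [0,4] + [0,2].
This gives a 10×5 integer matrix of rank 5; reducing to Smith normal form yields diagonal entries (1,1,1,1,1).

Now H_k = ker ∂_k / im ∂_{k+1}, so:

  H_0: rank C_0 − rank ∂_1 = 5 − 4 = 1, and the invariant factors of ∂_1 are all 1, so H_0 ≅ Z.
  H_1: rank ker ∂_1 − rank ∂_2 = (10 − 4) − 5 = 1, and the invariant factors of ∂_2 are all 1, so H_1 ≅ Z.
  H_2: rank ker ∂_2 − rank ∂_3 = (5 − 5) − 0 = 0, and there is no ∂_3, so H_2 ≅ 0.

As a check, the Euler characteristic is 5 − 10 + 5 = 0, which agrees with 1 − 1 + 0 = 0.
(K is a triangulation of the Möbius band.)

Hence the Betti numbers are b_0 = 1, b_1 = 1, b_2 = 0.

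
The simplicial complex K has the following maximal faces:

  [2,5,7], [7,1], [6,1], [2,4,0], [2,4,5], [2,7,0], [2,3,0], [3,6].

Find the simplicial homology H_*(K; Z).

H_0 ≅ Z,  H_1 ≅ Z,  H_2 = 0.

Order the vertices as 0 < 1 < 2 < 3 < 4 < 5 < 6 < 7. Listing each simplex with vertices in this order, K has dimension 2 with simplices:

  0-simplices (8): [0], [1], [2], [3], [4], [5], [6], [7]
  1-simplices (13): [0,2], [0,3], [0,4], [0,7], [1,6], [1,7], [2,3], [2,4], [2,5], [2,7], [3,6], [4,5], [5,7]
  2-simplices (5): [0,2,3], [0,2,4], [0,2,7], [2,4,5], [2,5,7]

giving chain groups C_0 ≅ Z^8, C_1 ≅ Z^13, C_2 ≅ Z^5.

The boundary map ∂_1: C_1 → C_0 maps an edge to its endpoints' difference, ∂[p,q] = q − p. For instance
  ∂[2,4] = [4] − [2].
The resulting 8×13 matrix has rank 7, and its Smith normal form has invariant factors (1,1,1,1,1,1,1).

∂_2: C_2 → C_1 maps a triangle to the signed sum of its edges. For instance
  ∂[2,4,5] = [4,5] − [2,5] + [2,4],
  ∂[2,5,7] = [5,7] − [2,7] + [2,5].
This gives a 13×5 integer matrix of rank 5; reducing to Smith normal form yields diagonal entries (1,1,1,1,1).

Computing H_k = (kernel of ∂_k) / (image of ∂_{k+1}):

  H_0: rank C_0 − rank ∂_1 = 8 − 7 = 1, and the invariant factors of ∂_1 are all 1, so H_0 ≅ Z.
  H_1: rank ker ∂_1 − rank ∂_2 = (13 − 7) − 5 = 1, and the invariant factors of ∂_2 are all 1, so H_1 ≅ Z.
  H_2: rank ker ∂_2 − rank ∂_3 = (5 − 5) − 0 = 0, and there is no ∂_3, so H_2 ≅ 0.

As a check, the Euler characteristic is 8 − 13 + 5 = 0, which agrees with 1 − 1 + 0 = 0.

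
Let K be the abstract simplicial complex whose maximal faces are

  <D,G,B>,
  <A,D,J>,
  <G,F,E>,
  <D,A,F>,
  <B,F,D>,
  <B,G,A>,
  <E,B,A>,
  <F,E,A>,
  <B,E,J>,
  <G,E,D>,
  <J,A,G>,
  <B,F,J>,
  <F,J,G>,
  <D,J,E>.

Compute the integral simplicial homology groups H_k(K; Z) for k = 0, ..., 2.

H_0 ≅ Z,  H_1 ≅ Z^2,  H_2 ≅ Z.

Fix the vertex order A < B < D < E < F < G < J and write every simplex with vertices in increasing order. Then dim K = 2 and the simplices of K are:

  0-simplices (7): A, B, D, E, F, G, J
  1-simplices (21): AB, AD, AE, AF, AG, AJ, BD, BE, BF, BG, BJ, DE, DF, DG, DJ, EF, EG, EJ, FG, FJ, GJ
  2-simplices (14): ABE, ABG, ADF, ADJ, AEF, AGJ, BDF, BDG, BEJ, BFJ, DEG, DEJ, EFG, FGJ

giving chain groups C_0 ≅ Z^7, C_1 ≅ Z^21, C_2 ≅ Z^14.

The boundary map ∂_1: C_1 → C_0 maps an edge to its endpoints' difference, ∂[p,q] = q − p. For instance
  ∂EF = F − E.
This gives a 7×21 integer matrix of rank 6; reducing to Smith normal form yields diagonal entries (1,1,1,1,1,1).

∂_2: C_2 → C_1 sends each 2-simplex [p,q,r] to [q,r] − [p,r] + [p,q]. For instance
  ∂AGJ = GJ − AJ + AG,
  ∂ABG = BG − AG + AB.
The resulting 21×14 matrix has rank 13, and its Smith normal form has invariant factors (1,1,1,1,1,1,1,1,1,1,1,1,1).

Computing H_k = (kernel of ∂_k) / (image of ∂_{k+1}):

  H_0: rank C_0 − rank ∂_1 = 7 − 6 = 1, and the invariant factors of ∂_1 are all 1, so H_0 ≅ Z.
  H_1: rank ker ∂_1 − rank ∂_2 = (21 − 6) − 13 = 2, and the invariant factors of ∂_2 are all 1, so H_1 ≅ Z^2.
  H_2: rank ker ∂_2 − rank ∂_3 = (14 − 13) − 0 = 1, and there is no ∂_3, so H_2 ≅ Z.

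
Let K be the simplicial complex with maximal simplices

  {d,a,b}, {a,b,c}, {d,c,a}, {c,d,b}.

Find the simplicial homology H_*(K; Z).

We work with the vertex ordering a < b < c < d. The simplices of K, each written with vertices in increasing order, are:

  0-simplices (4): a, b, c, d
  1-simplices (6): ab, ac, ad, bc, bd, cd
  2-simplices (4): abc, abd, acd, bcd

Hence C_0 ≅ Z^4, C_1 ≅ Z^6, C_2 ≅ Z^4.

The boundary map ∂_1: C_1 → C_0 sends each edge [p,q] (with p < q) to q − p.
This gives a 4×6 integer matrix of rank 3; reducing to Smith normal form yields diagonal entries (1,1,1).

Boundary ∂_2: C_2 → C_1 maps a triangle to the signed sum of its edges. For instance
  ∂acd = cd − ad + ac,
  ∂abd = bd − ad + ab.
This gives a 6×4 integer matrix of rank 3; reducing to Smith normal form yields diagonal entries (1,1,1).

Computing H_k = (kernel of ∂_k) / (image of ∂_{k+1}):

  H_0: rank C_0 − rank ∂_1 = 4 − 3 = 1, and the invariant factors of ∂_1 are all 1, so H_0 = Z.
  H_1: rank ker ∂_1 − rank ∂_2 = (6 − 3) − 3 = 0, and the invariant factors of ∂_2 are all 1, so H_1 = 0.
  H_2: rank ker ∂_2 − rank ∂_3 = (4 − 3) − 0 = 1, and there is no ∂_3, so H_2 = Z.

H_0 = Z,  H_1 = 0,  H_2 = Z.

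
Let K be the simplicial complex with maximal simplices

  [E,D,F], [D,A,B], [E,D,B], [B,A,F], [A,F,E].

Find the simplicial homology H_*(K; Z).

Take the total order A < B < D < E < F on the vertex set. Then K (dimension 2) consists of the simplices:

  0-simplices (5): A, B, D, E, F
  1-simplices (10): AB, AD, AE, AF, BD, BE, BF, DE, DF, EF
  2-simplices (5): ABD, ABF, AEF, BDE, DEF

giving chain groups C_0 ≅ Z^5, C_1 ≅ Z^10, C_2 ≅ Z^5.

The boundary map ∂_1: C_1 → C_0 sends each edge [p,q] (with p < q) to q − p. For instance
  ∂BE = E − B.
This gives a 5×10 integer matrix of rank 4; reducing to Smith normal form yields diagonal entries (1,1,1,1).

∂_2: C_2 → C_1 sends each 2-simplex [p,q,r] to [q,r] − [p,r] + [p,q]. For instance
  ∂ABF = BF − AF + AB,
  ∂ABD = BD − AD + AB.
This gives a 10×5 integer matrix of rank 5; reducing to Smith normal form yields diagonal entries (1,1,1,1,1).

Computing H_k = (kernel of ∂_k) / (image of ∂_{k+1}):

  H_0: rank C_0 − rank ∂_1 = 5 − 4 = 1, and the invariant factors of ∂_1 are all 1, so H_0 ≅ Z.
  H_1: rank ker ∂_1 − rank ∂_2 = (10 − 4) − 5 = 1, and the invariant factors of ∂_2 are all 1, so H_1 ≅ Z.
  H_2: rank ker ∂_2 − rank ∂_3 = (5 − 5) − 0 = 0, and there is no ∂_3, so H_2 ≅ 0.

H_0 = Z,  H_1 = Z,  H_2 = 0.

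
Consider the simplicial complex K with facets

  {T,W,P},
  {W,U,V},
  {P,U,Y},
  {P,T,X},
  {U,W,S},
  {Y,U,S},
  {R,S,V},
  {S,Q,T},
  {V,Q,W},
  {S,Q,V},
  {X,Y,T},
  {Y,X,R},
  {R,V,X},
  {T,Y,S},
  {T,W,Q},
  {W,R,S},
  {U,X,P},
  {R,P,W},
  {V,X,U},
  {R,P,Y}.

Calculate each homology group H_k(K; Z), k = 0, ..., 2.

H_0 ≅ Z,  H_1 ≅ Z × Z/2,  H_2 = 0.

We work with the vertex ordering P < Q < R < S < T < U < V < W < X < Y. The simplices of K, each written with vertices in increasing order, are:

  0-simplices (10): P, Q, R, S, T, U, V, W, X, Y
  1-simplices (30): PR, PT, PU, PW, PX, PY, QS, QT, QV, QW, RS, RV, RW, RX, RY, ST, SU, SV, SW, SY, TW, TX, TY, UV, UW, UX, UY, VW, VX, XY
  2-simplices (20): PRW, PRY, PTW, PTX, PUX, PUY, QST, QSV, QTW, QVW, RSV, RSW, RVX, RXY, STY, SUW, SUY, TXY, UVW, UVX

so the chain groups are C_0 ≅ Z^10, C_1 ≅ Z^30, C_2 ≅ Z^20.

Boundary ∂_1: C_1 → C_0 sends each edge [p,q] (with p < q) to q − p.
As a 10×30 matrix over Z this has rank 9, with invariant factors (1,1,1,1,1,1,1,1,1).

The boundary map ∂_2: C_2 → C_1 acts by ∂[p,q,r] = [q,r] − [p,r] + [p,q]. For instance
  ∂RSV = SV − RV + RS,
  ∂RVX = VX − RX + RV.
The resulting 30×20 matrix has rank 20, and its Smith normal form has invariant factors (1,1,1,1,1,1,1,1,1,1,1,1,1,1,1,1,1,1,1,2).

Computing H_k = (kernel of ∂_k) / (image of ∂_{k+1}):

  H_0: rank C_0 − rank ∂_1 = 10 − 9 = 1, and the invariant factors of ∂_1 are all 1, so H_0 = Z.
  H_1: rank ker ∂_1 − rank ∂_2 = (30 − 9) − 20 = 1, and ∂_2 has invariant factor 2 > 1, so H_1 = Z × Z/2.
  H_2: rank ker ∂_2 − rank ∂_3 = (20 − 20) − 0 = 0, and there is no ∂_3, so H_2 = 0.

As a check, the Euler characteristic is 10 − 30 + 20 = 0, which agrees with 1 − 1 + 0 = 0.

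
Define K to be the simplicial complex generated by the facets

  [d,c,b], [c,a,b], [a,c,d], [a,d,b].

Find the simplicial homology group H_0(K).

Fix the vertex order a < b < c < d and write every simplex with vertices in increasing order. Then dim K = 2 and the simplices of K are:

  0-simplices (4): a, b, c, d
  1-simplices (6): ab, ac, ad, bc, bd, cd
  2-simplices (4): abc, abd, acd, bcd

giving chain groups C_0 ≅ Z^4, C_1 ≅ Z^6, C_2 ≅ Z^4.

Boundary ∂_1: C_1 → C_0 sends each edge [p,q] (with p < q) to q − p. For instance
  ∂ad = d − a.
The resulting 4×6 matrix has rank 3, and its Smith normal form has invariant factors (1,1,1).

Boundary ∂_2: C_2 → C_1 acts by ∂[p,q,r] = [q,r] − [p,r] + [p,q]. For instance
  ∂abc = bc − ac + ab,
  ∂acd = cd − ad + ac.
The resulting 6×4 matrix has rank 3, and its Smith normal form has invariant factors (1,1,1).

Reading off H_k = ker ∂_k / im ∂_{k+1}:

  H_0: rank C_0 − rank ∂_1 = 4 − 3 = 1, and the invariant factors of ∂_1 are all 1, so H_0 = Z.

(K is a triangulation of the 2-sphere S^2.)

H_0 = Z.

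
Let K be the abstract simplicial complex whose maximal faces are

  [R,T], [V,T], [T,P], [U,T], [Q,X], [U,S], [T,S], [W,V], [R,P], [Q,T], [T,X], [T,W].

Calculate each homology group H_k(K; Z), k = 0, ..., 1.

Take the total order P < Q < R < S < T < U < V < W < X on the vertex set. Then K (dimension 1) consists of the simplices:

  0-simplices (9): P, Q, R, S, T, U, V, W, X
  1-simplices (12): PR, PT, QT, QX, RT, ST, SU, TU, TV, TW, TX, VW

Hence C_0 ≅ Z^9, C_1 ≅ Z^12.

∂_1: C_1 → C_0 maps an edge to its endpoints' difference, ∂[p,q] = q − p.
As a 9×12 matrix over Z this has rank 8, with invariant factors (1,1,1,1,1,1,1,1).

Computing H_k = (kernel of ∂_k) / (image of ∂_{k+1}):

  H_0: rank C_0 − rank ∂_1 = 9 − 8 = 1, and the invariant factors of ∂_1 are all 1, so H_0 ≅ Z.
  H_1: rank ker ∂_1 − rank ∂_2 = (12 − 8) − 0 = 4, and there is no ∂_2, so H_1 ≅ Z^4.

As a check, the Euler characteristic is 9 − 12 = -3, which agrees with 1 − 4 = -3.
(K is a triangulation of a wedge of 4 circles.)

H_0 = Z,  H_1 = Z^4.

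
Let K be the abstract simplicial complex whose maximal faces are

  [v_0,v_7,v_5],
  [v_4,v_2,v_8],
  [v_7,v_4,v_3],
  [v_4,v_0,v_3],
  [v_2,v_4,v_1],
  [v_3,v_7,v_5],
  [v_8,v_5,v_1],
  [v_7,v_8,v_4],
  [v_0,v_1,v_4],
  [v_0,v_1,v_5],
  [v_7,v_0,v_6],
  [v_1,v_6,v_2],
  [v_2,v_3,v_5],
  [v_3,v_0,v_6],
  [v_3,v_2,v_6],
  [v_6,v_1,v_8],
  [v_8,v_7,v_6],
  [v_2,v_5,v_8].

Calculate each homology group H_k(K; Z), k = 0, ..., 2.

We work with the vertex ordering v_0 < v_1 < v_2 < v_3 < v_4 < v_5 < v_6 < v_7 < v_8. The simplices of K, each written with vertices in increasing order, are:

  0-simplices (9): [v_0], [v_1], [v_2], [v_3], [v_4], [v_5], [v_6], [v_7], [v_8]
  1-simplices (27): (27 of them)
  2-simplices (18): (18 of them)

Hence C_0 ≅ Z^9, C_1 ≅ Z^27, C_2 ≅ Z^18.

The boundary map ∂_1: C_1 → C_0 is given by ∂[p,q] = [q] − [p]. For instance
  ∂[v_0,v_6] = [v_6] − [v_0].
The 9×27 boundary matrix has rank 8 and Smith normal form diag(1,1,1,1,1,1,1,1).

∂_2: C_2 → C_1 sends each 2-simplex [p,q,r] to [q,r] − [p,r] + [p,q]. For instance
  ∂[v_1,v_6,v_8] = [v_6,v_8] − [v_1,v_8] + [v_1,v_6],
  ∂[v_0,v_1,v_5] = [v_1,v_5] − [v_0,v_5] + [v_0,v_1].
The 27×18 boundary matrix has rank 18 and Smith normal form diag(1,1,1,1,1,1,1,1,1,1,1,1,1,1,1,1,1,2).

Computing H_k = (kernel of ∂_k) / (image of ∂_{k+1}):

  H_0: rank C_0 − rank ∂_1 = 9 − 8 = 1, and the invariant factors of ∂_1 are all 1, so H_0 = Z.
  H_1: rank ker ∂_1 − rank ∂_2 = (27 − 8) − 18 = 1, and ∂_2 has invariant factor 2 > 1, so H_1 = Z ⊕ Z/2.
  H_2: rank ker ∂_2 − rank ∂_3 = (18 − 18) − 0 = 0, and there is no ∂_3, so H_2 = 0.

(K is a triangulation of the Klein bottle.)

H_0 = Z,  H_1 = Z ⊕ Z/2,  H_2 = 0.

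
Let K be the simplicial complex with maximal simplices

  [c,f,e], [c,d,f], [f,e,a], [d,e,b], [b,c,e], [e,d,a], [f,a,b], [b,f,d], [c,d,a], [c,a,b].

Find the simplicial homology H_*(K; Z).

K has 6 vertices, 15 edges, 10 triangles.
rank ∂_0 = 0, rank ∂_1 = 5 ⇒ b_0 = 6 − 0 − 5 = 1; all invariant factors of ∂_1 are 1 so no torsion. So H_0 ≅ Z.
rank ∂_1 = 5, rank ∂_2 = 10 ⇒ b_1 = 15 − 5 − 10 = 0; ∂_2 has invariant factor(s) [2] giving torsion. So H_1 ≅ Z/2.
rank ∂_2 = 10, rank ∂_3 = 0 ⇒ b_2 = 10 − 10 − 0 = 0. So H_2 ≅ 0.

H_0 ≅ Z,  H_1 ≅ Z/2,  H_2 = 0.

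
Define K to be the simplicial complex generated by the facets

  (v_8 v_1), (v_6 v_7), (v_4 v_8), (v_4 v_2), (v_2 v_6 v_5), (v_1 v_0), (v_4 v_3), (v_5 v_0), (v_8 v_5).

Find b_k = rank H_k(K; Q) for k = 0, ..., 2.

b_0 = 1, b_1 = 2, b_2 = 0.

K has 9 vertices, 11 edges, 1 triangle.
rank ∂_0 = 0, rank ∂_1 = 8 ⇒ b_0 = 9 − 0 − 8 = 1; all invariant factors of ∂_1 are 1 so no torsion. So H_0 ≅ Z.
rank ∂_1 = 8, rank ∂_2 = 1 ⇒ b_1 = 11 − 8 − 1 = 2; all invariant factors of ∂_2 are 1 so no torsion. So H_1 ≅ Z^2.
rank ∂_2 = 1, rank ∂_3 = 0 ⇒ b_2 = 1 − 1 − 0 = 0. So H_2 ≅ 0.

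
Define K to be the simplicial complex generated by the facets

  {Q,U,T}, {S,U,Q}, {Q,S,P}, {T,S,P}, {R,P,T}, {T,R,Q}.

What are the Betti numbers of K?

b_0 = 1, b_1 = 1, b_2 = 0.

Fix the vertex order P < Q < R < S < T < U and write every simplex with vertices in increasing order. Then dim K = 2 and the simplices of K are:

  0-simplices (6): P, Q, R, S, T, U
  1-simplices (12): PQ, PR, PS, PT, QR, QS, QT, QU, RT, ST, SU, TU
  2-simplices (6): PQS, PRT, PST, QRT, QSU, QTU

Hence C_0 ≅ Z^6, C_1 ≅ Z^12, C_2 ≅ Z^6.

Boundary ∂_1: C_1 → C_0 maps an edge to its endpoints' difference, ∂[p,q] = q − p.
This gives a 6×12 integer matrix of rank 5; reducing to Smith normal form yields diagonal entries (1,1,1,1,1).

∂_2: C_2 → C_1 maps a triangle to the signed sum of its edges. For instance
  ∂QSU = SU − QU + QS,
  ∂PQS = QS − PS + PQ.
This gives a 12×6 integer matrix of rank 6; reducing to Smith normal form yields diagonal entries (1,1,1,1,1,1).

Now H_k = ker ∂_k / im ∂_{k+1}, so:

  H_0: rank C_0 − rank ∂_1 = 6 − 5 = 1, and the invariant factors of ∂_1 are all 1, so H_0 = Z.
  H_1: rank ker ∂_1 − rank ∂_2 = (12 − 5) − 6 = 1, and the invariant factors of ∂_2 are all 1, so H_1 = Z.
  H_2: rank ker ∂_2 − rank ∂_3 = (6 − 6) − 0 = 0, and there is no ∂_3, so H_2 = 0.

As a check, the Euler characteristic is 6 − 12 + 6 = 0, which agrees with 1 − 1 + 0 = 0.
(K is a triangulation of the cylinder S^1 x I.)

Hence the Betti numbers are b_0 = 1, b_1 = 1, b_2 = 0.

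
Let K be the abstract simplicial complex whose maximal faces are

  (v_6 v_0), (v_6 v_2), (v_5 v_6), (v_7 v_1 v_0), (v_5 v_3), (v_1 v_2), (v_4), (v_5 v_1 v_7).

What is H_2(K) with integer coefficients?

H_2 = 0.

Fix the vertex order v_0 < v_1 < v_2 < v_3 < v_4 < v_5 < v_6 < v_7 and write every simplex with vertices in increasing order. Then dim K = 2 and the simplices of K are:

  0-simplices (8): [v_0], [v_1], [v_2], [v_3], [v_4], [v_5], [v_6], [v_7]
  1-simplices (10): [v_0,v_1], [v_0,v_6], [v_0,v_7], [v_1,v_2], [v_1,v_5], [v_1,v_7], [v_2,v_6], [v_3,v_5], [v_5,v_6], [v_5,v_7]
  2-simplices (2): [v_0,v_1,v_7], [v_1,v_5,v_7]

Hence C_0 ≅ Z^8, C_1 ≅ Z^10, C_2 ≅ Z^2.

Boundary ∂_1: C_1 → C_0 maps an edge to its endpoints' difference, ∂[p,q] = q − p. For instance
  ∂[v_5,v_7] = [v_7] − [v_5].
This gives a 8×10 integer matrix of rank 6; reducing to Smith normal form yields diagonal entries (1,1,1,1,1,1).

The boundary map ∂_2: C_2 → C_1 acts by ∂[p,q,r] = [q,r] − [p,r] + [p,q]. For instance
  ∂[v_0,v_1,v_7] = [v_1,v_7] − [v_0,v_7] + [v_0,v_1],
  ∂[v_1,v_5,v_7] = [v_5,v_7] − [v_1,v_7] + [v_1,v_5].
As a 10×2 matrix over Z this has rank 2, with invariant factors (1,1).

Now H_k = ker ∂_k / im ∂_{k+1}, so:

  H_2: rank ker ∂_2 − rank ∂_3 = (2 − 2) − 0 = 0, and there is no ∂_3, so H_2 ≅ 0.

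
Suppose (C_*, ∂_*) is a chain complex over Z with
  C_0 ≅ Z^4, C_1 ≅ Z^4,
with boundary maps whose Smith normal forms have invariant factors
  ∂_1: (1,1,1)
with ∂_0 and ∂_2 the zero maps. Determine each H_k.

H_0 ≅ Z,  H_1 ≅ Z.

H_0: b_0 = 4 − 0 − 3 = 1; torsion from ∂_1 factors > 1: none. So H_0 ≅ Z.
H_1: b_1 = 4 − 3 − 0 = 1; torsion from ∂_2 factors > 1: none. So H_1 ≅ Z.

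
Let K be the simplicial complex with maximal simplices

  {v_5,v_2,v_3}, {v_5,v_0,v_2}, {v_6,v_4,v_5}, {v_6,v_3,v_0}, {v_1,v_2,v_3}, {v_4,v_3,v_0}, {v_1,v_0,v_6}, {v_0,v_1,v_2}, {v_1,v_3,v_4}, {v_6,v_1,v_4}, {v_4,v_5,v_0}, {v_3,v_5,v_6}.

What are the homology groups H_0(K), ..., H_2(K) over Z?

H_0 ≅ Z,  H_1 ≅ Z/2,  H_2 = 0.

Take the total order v_0 < v_1 < v_2 < v_3 < v_4 < v_5 < v_6 on the vertex set. Then K (dimension 2) consists of the simplices:

  0-simplices (7): [v_0], [v_1], [v_2], [v_3], [v_4], [v_5], [v_6]
  1-simplices (18): (18 of them)
  2-simplices (12): (12 of them)

so the chain groups are C_0 ≅ Z^7, C_1 ≅ Z^18, C_2 ≅ Z^12.

The boundary map ∂_1: C_1 → C_0 is given by ∂[p,q] = [q] − [p]. For instance
  ∂[v_0,v_3] = [v_3] − [v_0].
As a 7×18 matrix over Z this has rank 6, with invariant factors (1,1,1,1,1,1).

Boundary ∂_2: C_2 → C_1 sends each 2-simplex [p,q,r] to [q,r] − [p,r] + [p,q]. For instance
  ∂[v_1,v_2,v_3] = [v_2,v_3] − [v_1,v_3] + [v_1,v_2],
  ∂[v_0,v_1,v_6] = [v_1,v_6] − [v_0,v_6] + [v_0,v_1].
As a 18×12 matrix over Z this has rank 12, with invariant factors (1,1,1,1,1,1,1,1,1,1,1,2).

Reading off H_k = ker ∂_k / im ∂_{k+1}:

  H_0: rank C_0 − rank ∂_1 = 7 − 6 = 1, and the invariant factors of ∂_1 are all 1, so H_0 = Z.
  H_1: rank ker ∂_1 − rank ∂_2 = (18 − 6) − 12 = 0, and ∂_2 has invariant factor 2 > 1, so H_1 = Z/2.
  H_2: rank ker ∂_2 − rank ∂_3 = (12 − 12) − 0 = 0, and there is no ∂_3, so H_2 = 0.

(K is a triangulation of the real projective plane RP^2.)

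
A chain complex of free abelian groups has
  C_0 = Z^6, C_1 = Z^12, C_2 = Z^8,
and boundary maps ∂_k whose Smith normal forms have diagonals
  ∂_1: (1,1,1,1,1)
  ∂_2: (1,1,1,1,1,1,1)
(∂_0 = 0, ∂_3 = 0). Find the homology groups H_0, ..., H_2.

H_0: b_0 = 6 − 0 − 5 = 1; torsion from ∂_1 factors > 1: none. So H_0 ≅ Z.
H_1: b_1 = 12 − 5 − 7 = 0; torsion from ∂_2 factors > 1: none. So H_1 ≅ 0.
H_2: b_2 = 8 − 7 − 0 = 1; torsion from ∂_3 factors > 1: none. So H_2 ≅ Z.

H_0 ≅ Z,  H_1 = 0,  H_2 ≅ Z.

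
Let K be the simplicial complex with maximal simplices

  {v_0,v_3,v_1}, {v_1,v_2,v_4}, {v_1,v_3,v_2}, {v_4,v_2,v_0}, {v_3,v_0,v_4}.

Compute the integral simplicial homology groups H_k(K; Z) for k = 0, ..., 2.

Order the vertices as v_0 < v_1 < v_2 < v_3 < v_4. Listing each simplex with vertices in this order, K has dimension 2 with simplices:

  0-simplices (5): [v_0], [v_1], [v_2], [v_3], [v_4]
  1-simplices (10): [v_0,v_1], [v_0,v_2], [v_0,v_3], [v_0,v_4], [v_1,v_2], [v_1,v_3], [v_1,v_4], [v_2,v_3], [v_2,v_4], [v_3,v_4]
  2-simplices (5): [v_0,v_1,v_3], [v_0,v_2,v_4], [v_0,v_3,v_4], [v_1,v_2,v_3], [v_1,v_2,v_4]

giving chain groups C_0 ≅ Z^5, C_1 ≅ Z^10, C_2 ≅ Z^5.

Boundary ∂_1: C_1 → C_0 sends each edge [p,q] (with p < q) to q − p.
The resulting 5×10 matrix has rank 4, and its Smith normal form has invariant factors (1,1,1,1).

The boundary map ∂_2: C_2 → C_1 sends each 2-simplex [p,q,r] to [q,r] − [p,r] + [p,q]. For instance
  ∂[v_0,v_3,v_4] = [v_3,v_4] − [v_0,v_4] + [v_0,v_3],
  ∂[v_0,v_2,v_4] = [v_2,v_4] − [v_0,v_4] + [v_0,v_2].
The resulting 10×5 matrix has rank 5, and its Smith normal form has invariant factors (1,1,1,1,1).

From H_k ≅ ker(∂_k) / im(∂_{k+1}) we obtain:

  H_0: rank C_0 − rank ∂_1 = 5 − 4 = 1, and the invariant factors of ∂_1 are all 1, so H_0 ≅ Z.
  H_1: rank ker ∂_1 − rank ∂_2 = (10 − 4) − 5 = 1, and the invariant factors of ∂_2 are all 1, so H_1 ≅ Z.
  H_2: rank ker ∂_2 − rank ∂_3 = (5 − 5) − 0 = 0, and there is no ∂_3, so H_2 ≅ 0.

(K is a triangulation of the Möbius band.)

H_0 ≅ Z,  H_1 ≅ Z,  H_2 = 0.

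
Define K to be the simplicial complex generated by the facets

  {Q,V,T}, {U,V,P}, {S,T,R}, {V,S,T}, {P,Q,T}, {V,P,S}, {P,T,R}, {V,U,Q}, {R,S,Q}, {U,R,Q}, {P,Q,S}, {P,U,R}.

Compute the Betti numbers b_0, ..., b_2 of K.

b_0 = 1, b_1 = 0, b_2 = 0.

Take the total order P < Q < R < S < T < U < V on the vertex set. Then K (dimension 2) consists of the simplices:

  0-simplices (7): P, Q, R, S, T, U, V
  1-simplices (18): PQ, PR, PS, PT, PU, PV, QR, QS, QT, QU, QV, RS, RT, RU, ST, SV, TV, UV
  2-simplices (12): PQS, PQT, PRT, PRU, PSV, PUV, QRS, QRU, QTV, QUV, RST, STV

so the chain groups are C_0 ≅ Z^7, C_1 ≅ Z^18, C_2 ≅ Z^12.

∂_1: C_1 → C_0 maps an edge to its endpoints' difference, ∂[p,q] = q − p.
The 7×18 boundary matrix has rank 6 and Smith normal form diag(1,1,1,1,1,1).

Boundary ∂_2: C_2 → C_1 maps a triangle to the signed sum of its edges. For instance
  ∂QRU = RU − QU + QR,
  ∂QUV = UV − QV + QU.
The 18×12 boundary matrix has rank 12 and Smith normal form diag(1,1,1,1,1,1,1,1,1,1,1,2).

Now H_k = ker ∂_k / im ∂_{k+1}, so:

  H_0: rank C_0 − rank ∂_1 = 7 − 6 = 1, and the invariant factors of ∂_1 are all 1, so H_0 = Z.
  H_1: rank ker ∂_1 − rank ∂_2 = (18 − 6) − 12 = 0, and ∂_2 has invariant factor 2 > 1, so H_1 = Z/2.
  H_2: rank ker ∂_2 − rank ∂_3 = (12 − 12) − 0 = 0, and there is no ∂_3, so H_2 = 0.

Hence the Betti numbers are b_0 = 1, b_1 = 0, b_2 = 0.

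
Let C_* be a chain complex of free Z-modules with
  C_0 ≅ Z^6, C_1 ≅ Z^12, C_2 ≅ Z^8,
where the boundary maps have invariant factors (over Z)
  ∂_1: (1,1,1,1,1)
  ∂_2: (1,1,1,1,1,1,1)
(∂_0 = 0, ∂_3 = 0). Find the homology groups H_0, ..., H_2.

H_0 = Z,  H_1 = 0,  H_2 = Z.

H_0: b_0 = 6 − 0 − 5 = 1; torsion from ∂_1 factors > 1: none. So H_0 = Z.
H_1: b_1 = 12 − 5 − 7 = 0; torsion from ∂_2 factors > 1: none. So H_1 = 0.
H_2: b_2 = 8 − 7 − 0 = 1; torsion from ∂_3 factors > 1: none. So H_2 = Z.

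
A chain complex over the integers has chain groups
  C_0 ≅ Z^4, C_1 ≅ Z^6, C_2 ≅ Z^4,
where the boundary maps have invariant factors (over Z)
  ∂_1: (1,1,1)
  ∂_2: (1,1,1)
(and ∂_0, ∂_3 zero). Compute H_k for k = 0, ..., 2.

H_0 ≅ Z,  H_1 = 0,  H_2 ≅ Z.

H_0: b_0 = 4 − 0 − 3 = 1; torsion from ∂_1 factors > 1: none. So H_0 ≅ Z.
H_1: b_1 = 6 − 3 − 3 = 0; torsion from ∂_2 factors > 1: none. So H_1 ≅ 0.
H_2: b_2 = 4 − 3 − 0 = 1; torsion from ∂_3 factors > 1: none. So H_2 ≅ Z.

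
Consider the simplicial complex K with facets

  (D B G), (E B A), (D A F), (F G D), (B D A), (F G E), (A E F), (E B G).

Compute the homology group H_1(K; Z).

H_1 = 0.

K has 6 vertices, 12 edges, 8 triangles.
rank ∂_1 = 5, rank ∂_2 = 7 ⇒ b_1 = 12 − 5 − 7 = 0; all invariant factors of ∂_2 are 1 so no torsion. So H_1 ≅ 0.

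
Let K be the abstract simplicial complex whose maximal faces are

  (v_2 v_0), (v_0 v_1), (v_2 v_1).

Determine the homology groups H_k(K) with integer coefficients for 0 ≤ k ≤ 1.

Fix the vertex order v_0 < v_1 < v_2 and write every simplex with vertices in increasing order. Then dim K = 1 and the simplices of K are:

  0-simplices (3): [v_0], [v_1], [v_2]
  1-simplices (3): [v_0,v_1], [v_0,v_2], [v_1,v_2]

Hence C_0 ≅ Z^3, C_1 ≅ Z^3.

∂_1: C_1 → C_0 is given by ∂[p,q] = [q] − [p]. For instance
  ∂[v_0,v_2] = [v_2] − [v_0].
The 3×3 boundary matrix has rank 2 and Smith normal form diag(1,1).

Now H_k = ker ∂_k / im ∂_{k+1}, so:

  H_0: rank C_0 − rank ∂_1 = 3 − 2 = 1, and the invariant factors of ∂_1 are all 1, so H_0 = Z.
  H_1: rank ker ∂_1 − rank ∂_2 = (3 − 2) − 0 = 1, and there is no ∂_2, so H_1 = Z.

H_0 = Z,  H_1 = Z.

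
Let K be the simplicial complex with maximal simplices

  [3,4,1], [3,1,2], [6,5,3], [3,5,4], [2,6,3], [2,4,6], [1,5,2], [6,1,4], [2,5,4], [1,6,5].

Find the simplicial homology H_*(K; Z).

K has 6 vertices, 15 edges, 10 triangles.
rank ∂_0 = 0, rank ∂_1 = 5 ⇒ b_0 = 6 − 0 − 5 = 1; all invariant factors of ∂_1 are 1 so no torsion. So H_0 = Z.
rank ∂_1 = 5, rank ∂_2 = 10 ⇒ b_1 = 15 − 5 − 10 = 0; ∂_2 has invariant factor(s) [2] giving torsion. So H_1 = Z/2.
rank ∂_2 = 10, rank ∂_3 = 0 ⇒ b_2 = 10 − 10 − 0 = 0. So H_2 = 0.

H_0 = Z,  H_1 = Z/2,  H_2 = 0.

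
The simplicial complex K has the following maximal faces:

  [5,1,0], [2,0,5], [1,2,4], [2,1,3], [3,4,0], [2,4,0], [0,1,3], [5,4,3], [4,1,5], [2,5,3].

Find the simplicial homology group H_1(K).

H_1 ≅ Z/2Z.

K has 6 vertices, 15 edges, 10 triangles.
rank ∂_1 = 5, rank ∂_2 = 10 ⇒ b_1 = 15 − 5 − 10 = 0; ∂_2 has invariant factor(s) [2] giving torsion. So H_1 = Z/2Z.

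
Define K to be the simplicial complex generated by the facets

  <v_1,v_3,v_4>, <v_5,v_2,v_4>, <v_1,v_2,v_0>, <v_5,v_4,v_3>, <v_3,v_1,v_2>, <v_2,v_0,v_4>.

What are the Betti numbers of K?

K has 6 vertices, 12 edges, 6 triangles.
rank ∂_0 = 0, rank ∂_1 = 5 ⇒ b_0 = 6 − 0 − 5 = 1; all invariant factors of ∂_1 are 1 so no torsion. So H_0 ≅ Z.
rank ∂_1 = 5, rank ∂_2 = 6 ⇒ b_1 = 12 − 5 − 6 = 1; all invariant factors of ∂_2 are 1 so no torsion. So H_1 ≅ Z.
rank ∂_2 = 6, rank ∂_3 = 0 ⇒ b_2 = 6 − 6 − 0 = 0. So H_2 ≅ 0.

b_0 = 1, b_1 = 1, b_2 = 0.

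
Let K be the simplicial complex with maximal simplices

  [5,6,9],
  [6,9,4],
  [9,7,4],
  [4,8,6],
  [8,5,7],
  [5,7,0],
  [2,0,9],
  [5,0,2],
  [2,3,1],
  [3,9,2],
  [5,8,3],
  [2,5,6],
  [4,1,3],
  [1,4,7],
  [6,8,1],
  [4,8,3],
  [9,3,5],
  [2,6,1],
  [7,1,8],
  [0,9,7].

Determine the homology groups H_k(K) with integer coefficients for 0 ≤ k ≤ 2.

H_0 ≅ Z,  H_1 ≅ Z ⊕ Z/2,  H_2 = 0.

Order the vertices as 0 < 1 < 2 < 3 < 4 < 5 < 6 < 7 < 8 < 9. Listing each simplex with vertices in this order, K has dimension 2 with simplices:

  0-simplices (10): [0], [1], [2], [3], [4], [5], [6], [7], [8], [9]
  1-simplices (30): (30 of them)
  2-simplices (20): (20 of them)

Hence C_0 ≅ Z^10, C_1 ≅ Z^30, C_2 ≅ Z^20.

The boundary map ∂_1: C_1 → C_0 maps an edge to its endpoints' difference, ∂[p,q] = q − p. For instance
  ∂[2,3] = [3] − [2].
The resulting 10×30 matrix has rank 9, and its Smith normal form has invariant factors (1,1,1,1,1,1,1,1,1).

∂_2: C_2 → C_1 sends each 2-simplex [p,q,r] to [q,r] − [p,r] + [p,q]. For instance
  ∂[1,3,4] = [3,4] − [1,4] + [1,3],
  ∂[4,6,8] = [6,8] − [4,8] + [4,6].
The 30×20 boundary matrix has rank 20 and Smith normal form diag(1,1,1,1,1,1,1,1,1,1,1,1,1,1,1,1,1,1,1,2).

Reading off H_k = ker ∂_k / im ∂_{k+1}:

  H_0: rank C_0 − rank ∂_1 = 10 − 9 = 1, and the invariant factors of ∂_1 are all 1, so H_0 = Z.
  H_1: rank ker ∂_1 − rank ∂_2 = (30 − 9) − 20 = 1, and ∂_2 has invariant factor 2 > 1, so H_1 = Z ⊕ Z/2.
  H_2: rank ker ∂_2 − rank ∂_3 = (20 − 20) − 0 = 0, and there is no ∂_3, so H_2 = 0.

(K is a triangulation of the Klein bottle.)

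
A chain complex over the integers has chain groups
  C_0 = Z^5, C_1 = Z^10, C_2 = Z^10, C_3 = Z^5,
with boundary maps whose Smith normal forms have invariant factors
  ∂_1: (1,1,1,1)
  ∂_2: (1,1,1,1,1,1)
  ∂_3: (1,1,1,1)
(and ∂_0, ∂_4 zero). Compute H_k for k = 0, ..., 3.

H_0 ≅ Z,  H_1 = 0,  H_2 = 0,  H_3 ≅ Z.

H_0: b_0 = 5 − 0 − 4 = 1; torsion from ∂_1 factors > 1: none. So H_0 ≅ Z.
H_1: b_1 = 10 − 4 − 6 = 0; torsion from ∂_2 factors > 1: none. So H_1 ≅ 0.
H_2: b_2 = 10 − 6 − 4 = 0; torsion from ∂_3 factors > 1: none. So H_2 ≅ 0.
H_3: b_3 = 5 − 4 − 0 = 1; torsion from ∂_4 factors > 1: none. So H_3 ≅ Z.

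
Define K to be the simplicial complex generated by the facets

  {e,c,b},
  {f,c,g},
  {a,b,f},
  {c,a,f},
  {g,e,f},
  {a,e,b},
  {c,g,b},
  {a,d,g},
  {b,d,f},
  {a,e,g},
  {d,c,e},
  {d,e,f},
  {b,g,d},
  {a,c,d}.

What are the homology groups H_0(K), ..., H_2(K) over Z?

H_0 = Z,  H_1 = Z^2,  H_2 = Z.

Fix the vertex order a < b < c < d < e < f < g and write every simplex with vertices in increasing order. Then dim K = 2 and the simplices of K are:

  0-simplices (7): a, b, c, d, e, f, g
  1-simplices (21): ab, ac, ad, ae, af, ag, bc, bd, be, bf, bg, cd, ce, cf, cg, de, df, dg, ef, eg, fg
  2-simplices (14): abe, abf, acd, acf, adg, aeg, bce, bcg, bdf, bdg, cde, cfg, def, efg

Hence C_0 ≅ Z^7, C_1 ≅ Z^21, C_2 ≅ Z^14.

Boundary ∂_1: C_1 → C_0 sends each edge [p,q] (with p < q) to q − p. For instance
  ∂cd = d − c.
The resulting 7×21 matrix has rank 6, and its Smith normal form has invariant factors (1,1,1,1,1,1).

∂_2: C_2 → C_1 sends each 2-simplex [p,q,r] to [q,r] − [p,r] + [p,q]. For instance
  ∂cfg = fg − cg + cf,
  ∂def = ef − df + de.
The resulting 21×14 matrix has rank 13, and its Smith normal form has invariant factors (1,1,1,1,1,1,1,1,1,1,1,1,1).

Now H_k = ker ∂_k / im ∂_{k+1}, so:

  H_0: rank C_0 − rank ∂_1 = 7 − 6 = 1, and the invariant factors of ∂_1 are all 1, so H_0 = Z.
  H_1: rank ker ∂_1 − rank ∂_2 = (21 − 6) − 13 = 2, and the invariant factors of ∂_2 are all 1, so H_1 = Z^2.
  H_2: rank ker ∂_2 − rank ∂_3 = (14 − 13) − 0 = 1, and there is no ∂_3, so H_2 = Z.

(K is a triangulation of the torus T^2.)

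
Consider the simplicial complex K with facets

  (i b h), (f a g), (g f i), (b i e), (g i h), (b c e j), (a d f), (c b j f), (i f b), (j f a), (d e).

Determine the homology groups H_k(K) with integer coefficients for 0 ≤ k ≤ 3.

Order the vertices as a < b < c < d < e < f < g < h < i < j. Listing each simplex with vertices in this order, K has dimension 3 with simplices:

  0-simplices (10): a, b, c, d, e, f, g, h, i, j
  1-simplices (23): ad, af, ag, aj, bc, be, bf, bh, bi, bj, ce, cf, cj, de, df, ei, ej, fg, fi, fj, gh, gi, hi
  2-simplices (15): adf, afg, afj, bce, bcf, bcj, bei, bej, bfi, bfj, bhi, cej, cfj, fgi, ghi
  3-simplices (2): bcej, bcfj

giving chain groups C_0 ≅ Z^10, C_1 ≅ Z^23, C_2 ≅ Z^15, C_3 ≅ Z^2.

The boundary map ∂_1: C_1 → C_0 sends each edge [p,q] (with p < q) to q − p. For instance
  ∂gi = i − g.
As a 10×23 matrix over Z this has rank 9, with invariant factors (1,1,1,1,1,1,1,1,1).

Boundary ∂_2: C_2 → C_1 maps a triangle to the signed sum of its edges. For instance
  ∂bce = ce − be + bc,
  ∂bfi = fi − bi + bf.
As a 23×15 matrix over Z this has rank 13, with invariant factors (1,1,1,1,1,1,1,1,1,1,1,1,1).

∂_3: C_3 → C_2 sends each 3-simplex σ to the alternating sum Σ_i (−1)^i (σ with its i-th vertex removed). For instance
  ∂bcej = cej − bej + bcj − bce,
  ∂bcfj = cfj − bfj + bcj − bcf.
The 15×2 boundary matrix has rank 2 and Smith normal form diag(1,1).

Reading off H_k = ker ∂_k / im ∂_{k+1}:

  H_0: rank C_0 − rank ∂_1 = 10 − 9 = 1, and the invariant factors of ∂_1 are all 1, so H_0 = Z.
  H_1: rank ker ∂_1 − rank ∂_2 = (23 − 9) − 13 = 1, and the invariant factors of ∂_2 are all 1, so H_1 = Z.
  H_2: rank ker ∂_2 − rank ∂_3 = (15 − 13) − 2 = 0, and the invariant factors of ∂_3 are all 1, so H_2 = 0.
  H_3: rank ker ∂_3 − rank ∂_4 = (2 − 2) − 0 = 0, and there is no ∂_4, so H_3 = 0.

As a check, the Euler characteristic is 10 − 23 + 15 − 2 = 0, which agrees with 1 − 1 + 0 − 0 = 0.

H_0 ≅ Z,  H_1 ≅ Z,  H_2 = 0,  H_3 = 0.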